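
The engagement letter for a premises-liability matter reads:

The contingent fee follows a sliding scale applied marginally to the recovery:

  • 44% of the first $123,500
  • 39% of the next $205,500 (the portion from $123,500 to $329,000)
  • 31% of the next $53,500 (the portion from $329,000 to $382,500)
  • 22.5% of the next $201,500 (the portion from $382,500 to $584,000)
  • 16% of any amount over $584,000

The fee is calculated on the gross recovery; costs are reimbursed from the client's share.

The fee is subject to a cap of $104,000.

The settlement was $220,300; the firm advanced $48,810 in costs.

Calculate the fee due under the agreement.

Fee base is the gross recovery, $220,300; costs are reimbursed separately.
First $123,500 at 44% = $54,340.00
Remaining $96,800 at 39% = $37,752.00
Fee: $54,340.00 + $37,752.00 = $92,092.00
$92,092.00 is under the $104,000 cap.

$92,092.00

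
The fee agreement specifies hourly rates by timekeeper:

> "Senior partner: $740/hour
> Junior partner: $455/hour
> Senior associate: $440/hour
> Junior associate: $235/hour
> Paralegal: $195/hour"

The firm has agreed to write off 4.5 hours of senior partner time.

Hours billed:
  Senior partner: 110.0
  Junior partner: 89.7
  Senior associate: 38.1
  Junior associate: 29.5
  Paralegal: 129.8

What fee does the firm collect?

$167,891.00

Senior partner: 110.0 × $740 = $81,400.00
Junior partner: 89.7 × $455 = $40,813.50
Senior associate: 38.1 × $440 = $16,764.00
Junior associate: 29.5 × $235 = $6,932.50
Paralegal: 129.8 × $195 = $25,311.00
Subtotal: $171,221.00
Write-off: 4.5 × $740 = $3,330.00
Total: $171,221.00 − $3,330.00 = $167,891.00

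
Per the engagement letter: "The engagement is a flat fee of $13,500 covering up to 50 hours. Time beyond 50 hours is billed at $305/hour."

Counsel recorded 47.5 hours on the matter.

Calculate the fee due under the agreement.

47.5 hours is within the 50-hour scope; only the flat fee applies.

$13,500.00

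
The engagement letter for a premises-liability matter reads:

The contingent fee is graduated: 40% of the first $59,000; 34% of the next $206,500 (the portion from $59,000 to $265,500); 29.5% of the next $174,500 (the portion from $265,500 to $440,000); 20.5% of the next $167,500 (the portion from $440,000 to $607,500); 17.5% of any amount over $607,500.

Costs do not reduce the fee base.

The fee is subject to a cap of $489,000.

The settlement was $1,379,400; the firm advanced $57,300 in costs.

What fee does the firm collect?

$314,707.50

Fee base is the gross recovery, $1,379,400; costs are reimbursed separately.
First $59,000 at 40% = $23,600.00
Next $206,500 at 34% = $70,210.00
Next $174,500 at 29.5% = $51,477.50
Next $167,500 at 20.5% = $34,337.50
Remaining $771,900 at 17.5% = $135,082.50
Fee: $23,600.00 + $70,210.00 + $51,477.50 + $34,337.50 + $135,082.50 = $314,707.50
$314,707.50 is under the $489,000 cap.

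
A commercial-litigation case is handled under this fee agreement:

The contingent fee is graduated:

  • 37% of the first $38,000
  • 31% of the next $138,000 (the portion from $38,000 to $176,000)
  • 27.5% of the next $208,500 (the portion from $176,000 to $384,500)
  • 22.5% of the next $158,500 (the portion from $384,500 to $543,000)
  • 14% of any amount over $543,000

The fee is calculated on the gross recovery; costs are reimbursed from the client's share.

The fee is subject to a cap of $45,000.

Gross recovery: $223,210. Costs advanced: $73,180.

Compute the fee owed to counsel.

$45,000.00

Fee base is the gross recovery, $223,210; costs are reimbursed separately.
First $38,000 at 37% = $14,060.00
Next $138,000 at 31% = $42,780.00
Remaining $47,210 at 27.5% = $12,982.75
Fee: $14,060.00 + $42,780.00 + $12,982.75 = $69,822.75
$69,822.75 exceeds the $45,000 cap, so the fee is capped at $45,000.00.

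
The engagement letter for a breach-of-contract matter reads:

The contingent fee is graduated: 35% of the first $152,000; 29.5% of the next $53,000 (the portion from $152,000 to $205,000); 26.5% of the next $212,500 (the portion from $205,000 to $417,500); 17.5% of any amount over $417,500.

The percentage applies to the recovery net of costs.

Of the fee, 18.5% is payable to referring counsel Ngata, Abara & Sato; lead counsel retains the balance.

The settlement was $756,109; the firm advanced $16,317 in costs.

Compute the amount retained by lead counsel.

Fee base (net of costs): $756,109 − $16,317 = $739,792
First $152,000 at 35% = $53,200.00
Next $53,000 at 29.5% = $15,635.00
Next $212,500 at 26.5% = $56,312.50
Remaining $322,292 at 17.5% = $56,401.10
Fee: $53,200.00 + $15,635.00 + $56,312.50 + $56,401.10 = $181,548.60
Referral share: 18.5% of $181,548.60 = $33,586.49; lead counsel retains $181,548.60 − $33,586.49 = $147,962.11.

$147,962.11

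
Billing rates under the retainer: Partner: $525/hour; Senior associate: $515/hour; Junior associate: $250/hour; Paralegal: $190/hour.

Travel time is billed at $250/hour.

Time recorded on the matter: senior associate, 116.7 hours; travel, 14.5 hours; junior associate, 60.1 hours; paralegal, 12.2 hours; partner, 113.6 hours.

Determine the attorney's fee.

$140,708.50

Partner: 113.6 × $525 = $59,640.00
Senior associate: 116.7 × $515 = $60,100.50
Junior associate: 60.1 × $250 = $15,025.00
Paralegal: 12.2 × $190 = $2,318.00
Subtotal: $59,640.00 + $60,100.50 + $15,025.00 + $2,318.00 = $137,083.50
Travel: 14.5 × $250 = $3,625.00
Total: $137,083.50 + $3,625.00 = $140,708.50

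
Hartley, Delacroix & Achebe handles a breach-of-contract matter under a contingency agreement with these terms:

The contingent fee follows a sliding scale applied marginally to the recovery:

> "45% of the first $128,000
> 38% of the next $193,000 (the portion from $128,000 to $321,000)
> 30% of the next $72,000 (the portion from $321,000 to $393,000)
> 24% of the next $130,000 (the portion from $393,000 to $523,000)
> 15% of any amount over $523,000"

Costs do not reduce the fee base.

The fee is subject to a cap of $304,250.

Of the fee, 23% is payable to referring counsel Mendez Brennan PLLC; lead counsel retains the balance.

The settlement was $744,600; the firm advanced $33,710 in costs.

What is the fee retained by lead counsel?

Fee base is the gross recovery, $744,600; costs are reimbursed separately.
First $128,000 at 45% = $57,600.00
Next $193,000 at 38% = $73,340.00
Next $72,000 at 30% = $21,600.00
Next $130,000 at 24% = $31,200.00
Remaining $221,600 at 15% = $33,240.00
Fee: $57,600.00 + $73,340.00 + $21,600.00 + $31,200.00 + $33,240.00 = $216,980.00
$216,980.00 is under the $304,250 cap.
Referral share: 23% of $216,980.00 = $49,905.40; lead counsel retains $216,980.00 − $49,905.40 = $167,074.60.

$167,074.60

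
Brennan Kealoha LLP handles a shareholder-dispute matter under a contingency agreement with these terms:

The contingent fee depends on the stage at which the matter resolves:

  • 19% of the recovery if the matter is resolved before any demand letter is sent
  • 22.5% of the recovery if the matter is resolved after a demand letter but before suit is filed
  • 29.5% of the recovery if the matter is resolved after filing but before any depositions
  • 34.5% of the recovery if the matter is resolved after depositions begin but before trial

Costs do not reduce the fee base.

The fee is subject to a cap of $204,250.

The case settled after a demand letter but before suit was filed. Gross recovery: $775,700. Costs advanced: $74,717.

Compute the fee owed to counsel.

Fee base is the gross recovery, $775,700; costs are reimbursed separately.
The matter settled after a demand letter but before suit was filed, so the 22.5% rate applies.
$775,700 × 22.5% = $174,532.50
$174,532.50 is under the $204,250 cap.

$174,532.50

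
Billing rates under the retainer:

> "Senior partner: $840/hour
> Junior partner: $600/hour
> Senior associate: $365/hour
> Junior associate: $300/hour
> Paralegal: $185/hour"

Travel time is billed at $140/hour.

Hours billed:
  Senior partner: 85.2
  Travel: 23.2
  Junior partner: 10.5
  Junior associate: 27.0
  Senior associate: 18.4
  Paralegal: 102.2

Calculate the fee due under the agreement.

$114,839.00

Senior partner: 85.2 × $840 = $71,568.00
Junior partner: 10.5 × $600 = $6,300.00
Senior associate: 18.4 × $365 = $6,716.00
Junior associate: 27.0 × $300 = $8,100.00
Paralegal: 102.2 × $185 = $18,907.00
Subtotal: $71,568.00 + $6,300.00 + $6,716.00 + $8,100.00 + $18,907.00 = $111,591.00
Travel: 23.2 × $140 = $3,248.00
Total: $111,591.00 + $3,248.00 = $114,839.00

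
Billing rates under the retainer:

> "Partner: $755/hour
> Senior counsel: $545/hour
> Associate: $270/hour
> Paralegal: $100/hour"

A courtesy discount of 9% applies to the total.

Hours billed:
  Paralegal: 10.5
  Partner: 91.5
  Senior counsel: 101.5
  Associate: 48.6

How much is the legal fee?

Partner: 91.5 × $755 = $69,082.50
Senior counsel: 101.5 × $545 = $55,317.50
Associate: 48.6 × $270 = $13,122.00
Paralegal: 10.5 × $100 = $1,050.00
Subtotal: $138,572.00
Less 9% discount: −$12,471.48
Total: $138,572.00 − $12,471.48 = $126,100.52

$126,100.52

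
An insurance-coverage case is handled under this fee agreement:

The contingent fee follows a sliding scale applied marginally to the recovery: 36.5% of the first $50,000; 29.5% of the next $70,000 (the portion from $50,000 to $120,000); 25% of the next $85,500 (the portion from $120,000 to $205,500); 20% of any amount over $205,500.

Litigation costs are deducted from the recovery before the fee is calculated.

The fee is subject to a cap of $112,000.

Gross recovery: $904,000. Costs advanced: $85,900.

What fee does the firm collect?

$112,000.00

Fee base (net of costs): $904,000 − $85,900 = $818,100
First $50,000 at 36.5% = $18,250.00
Next $70,000 at 29.5% = $20,650.00
Next $85,500 at 25% = $21,375.00
Remaining $612,600 at 20% = $122,520.00
Fee: $18,250.00 + $20,650.00 + $21,375.00 + $122,520.00 = $182,795.00
$182,795.00 exceeds the $112,000 cap, so the fee is capped at $112,000.00.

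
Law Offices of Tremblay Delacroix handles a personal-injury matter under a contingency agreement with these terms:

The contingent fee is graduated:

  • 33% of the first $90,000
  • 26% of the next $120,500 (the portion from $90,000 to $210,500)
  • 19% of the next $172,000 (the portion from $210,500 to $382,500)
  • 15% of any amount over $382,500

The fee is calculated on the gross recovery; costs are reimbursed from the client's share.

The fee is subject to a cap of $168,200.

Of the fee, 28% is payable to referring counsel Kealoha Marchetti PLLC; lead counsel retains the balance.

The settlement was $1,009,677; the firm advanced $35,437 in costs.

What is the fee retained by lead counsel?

Fee base is the gross recovery, $1,009,677; costs are reimbursed separately.
First $90,000 at 33% = $29,700.00
Next $120,500 at 26% = $31,330.00
Next $172,000 at 19% = $32,680.00
Remaining $627,177 at 15% = $94,076.55
Fee: $29,700.00 + $31,330.00 + $32,680.00 + $94,076.55 = $187,786.55
$187,786.55 exceeds the $168,200 cap, so the fee is capped at $168,200.00.
Referral share: 28% of $168,200.00 = $47,096.00; lead counsel retains $168,200.00 − $47,096.00 = $121,104.00.

$121,104.00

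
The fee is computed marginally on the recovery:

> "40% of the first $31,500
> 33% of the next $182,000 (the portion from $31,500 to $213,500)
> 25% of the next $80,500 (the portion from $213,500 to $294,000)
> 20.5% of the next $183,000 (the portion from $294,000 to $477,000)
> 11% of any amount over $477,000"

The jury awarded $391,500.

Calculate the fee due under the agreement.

$112,772.50

First $31,500 at 40% = $12,600.00
Next $182,000 at 33% = $60,060.00
Next $80,500 at 25% = $20,125.00
Remaining $97,500 at 20.5% = $19,987.50
Fee: $12,600.00 + $60,060.00 + $20,125.00 + $19,987.50 = $112,772.50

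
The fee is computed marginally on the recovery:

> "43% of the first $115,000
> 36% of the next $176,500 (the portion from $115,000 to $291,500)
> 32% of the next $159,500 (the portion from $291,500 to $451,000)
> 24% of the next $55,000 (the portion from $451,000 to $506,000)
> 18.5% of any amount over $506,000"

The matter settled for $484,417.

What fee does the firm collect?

First $115,000 at 43% = $49,450.00
Next $176,500 at 36% = $63,540.00
Next $159,500 at 32% = $51,040.00
Remaining $33,417 at 24% = $8,020.08
Fee: $49,450.00 + $63,540.00 + $51,040.00 + $8,020.08 = $172,050.08

$172,050.08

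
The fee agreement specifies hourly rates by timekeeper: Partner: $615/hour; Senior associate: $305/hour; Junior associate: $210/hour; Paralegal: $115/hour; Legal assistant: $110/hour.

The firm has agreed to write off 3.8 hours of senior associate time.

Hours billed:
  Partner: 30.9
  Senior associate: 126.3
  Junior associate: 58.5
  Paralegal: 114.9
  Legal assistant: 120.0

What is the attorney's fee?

Partner: 30.9 × $615 = $19,003.50
Senior associate: 126.3 × $305 = $38,521.50
Junior associate: 58.5 × $210 = $12,285.00
Paralegal: 114.9 × $115 = $13,213.50
Legal assistant: 120.0 × $110 = $13,200.00
Subtotal: $96,223.50
Write-off: 3.8 × $305 = $1,159.00
Total: $96,223.50 − $1,159.00 = $95,064.50

$95,064.50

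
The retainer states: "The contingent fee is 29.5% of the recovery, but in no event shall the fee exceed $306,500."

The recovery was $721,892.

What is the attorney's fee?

29.5% of $721,892 = $212,958.14
That is under the $306,500 cap.

$212,958.14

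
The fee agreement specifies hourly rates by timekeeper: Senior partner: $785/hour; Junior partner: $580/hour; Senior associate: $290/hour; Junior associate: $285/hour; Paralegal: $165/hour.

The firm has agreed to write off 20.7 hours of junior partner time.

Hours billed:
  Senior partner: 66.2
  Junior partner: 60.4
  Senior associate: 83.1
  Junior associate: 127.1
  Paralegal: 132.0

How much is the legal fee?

$157,095.50

Senior partner: 66.2 × $785 = $51,967.00
Junior partner: 60.4 × $580 = $35,032.00
Senior associate: 83.1 × $290 = $24,099.00
Junior associate: 127.1 × $285 = $36,223.50
Paralegal: 132.0 × $165 = $21,780.00
Subtotal: $169,101.50
Write-off: 20.7 × $580 = $12,006.00
Total: $169,101.50 − $12,006.00 = $157,095.50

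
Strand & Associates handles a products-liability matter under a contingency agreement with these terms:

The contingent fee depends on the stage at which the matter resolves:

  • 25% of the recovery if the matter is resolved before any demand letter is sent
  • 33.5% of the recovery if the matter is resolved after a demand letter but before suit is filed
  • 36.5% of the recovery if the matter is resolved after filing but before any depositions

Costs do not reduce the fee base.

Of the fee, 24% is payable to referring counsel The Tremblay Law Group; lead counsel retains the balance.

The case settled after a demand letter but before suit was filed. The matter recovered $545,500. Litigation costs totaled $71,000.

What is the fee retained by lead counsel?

Fee base is the gross recovery, $545,500; costs are reimbursed separately.
The matter settled after a demand letter but before suit was filed, so the 33.5% rate applies.
$545,500 × 33.5% = $182,742.50
Referral share: 24% of $182,742.50 = $43,858.20; lead counsel retains $182,742.50 − $43,858.20 = $138,884.30.

$138,884.30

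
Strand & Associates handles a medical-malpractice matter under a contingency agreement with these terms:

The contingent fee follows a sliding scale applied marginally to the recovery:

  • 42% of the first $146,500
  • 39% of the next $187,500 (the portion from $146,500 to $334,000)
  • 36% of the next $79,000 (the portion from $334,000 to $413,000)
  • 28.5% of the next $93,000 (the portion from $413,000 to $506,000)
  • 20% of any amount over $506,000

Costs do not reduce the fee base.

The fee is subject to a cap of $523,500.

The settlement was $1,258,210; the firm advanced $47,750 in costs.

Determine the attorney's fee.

$340,042.00

Fee base is the gross recovery, $1,258,210; costs are reimbursed separately.
First $146,500 at 42% = $61,530.00
Next $187,500 at 39% = $73,125.00
Next $79,000 at 36% = $28,440.00
Next $93,000 at 28.5% = $26,505.00
Remaining $752,210 at 20% = $150,442.00
Fee: $61,530.00 + $73,125.00 + $28,440.00 + $26,505.00 + $150,442.00 = $340,042.00
$340,042.00 is under the $523,500 cap.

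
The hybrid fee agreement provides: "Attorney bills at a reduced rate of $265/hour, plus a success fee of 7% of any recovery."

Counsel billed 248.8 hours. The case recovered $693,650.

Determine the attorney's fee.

$114,487.50

Hourly: 248.8 × $265 = $65,932.00
Success fee: 7% of $693,650 = $48,555.50
Total: $65,932.00 + $48,555.50 = $114,487.50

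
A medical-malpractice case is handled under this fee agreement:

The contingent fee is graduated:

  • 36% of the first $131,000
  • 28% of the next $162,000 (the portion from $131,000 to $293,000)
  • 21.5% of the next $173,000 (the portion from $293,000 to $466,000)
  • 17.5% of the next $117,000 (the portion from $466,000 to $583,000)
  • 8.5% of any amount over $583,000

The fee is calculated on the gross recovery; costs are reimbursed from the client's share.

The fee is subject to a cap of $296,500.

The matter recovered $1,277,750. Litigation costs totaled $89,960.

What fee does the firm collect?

$209,243.75

Fee base is the gross recovery, $1,277,750; costs are reimbursed separately.
First $131,000 at 36% = $47,160.00
Next $162,000 at 28% = $45,360.00
Next $173,000 at 21.5% = $37,195.00
Next $117,000 at 17.5% = $20,475.00
Remaining $694,750 at 8.5% = $59,053.75
Fee: $47,160.00 + $45,360.00 + $37,195.00 + $20,475.00 + $59,053.75 = $209,243.75
$209,243.75 is under the $296,500 cap.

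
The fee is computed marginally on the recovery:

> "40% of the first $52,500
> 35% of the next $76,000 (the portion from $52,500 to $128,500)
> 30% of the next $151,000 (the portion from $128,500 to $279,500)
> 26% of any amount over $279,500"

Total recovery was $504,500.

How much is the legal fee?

First $52,500 at 40% = $21,000.00
Next $76,000 at 35% = $26,600.00
Next $151,000 at 30% = $45,300.00
Remaining $225,000 at 26% = $58,500.00
Fee: $21,000.00 + $26,600.00 + $45,300.00 + $58,500.00 = $151,400.00

$151,400.00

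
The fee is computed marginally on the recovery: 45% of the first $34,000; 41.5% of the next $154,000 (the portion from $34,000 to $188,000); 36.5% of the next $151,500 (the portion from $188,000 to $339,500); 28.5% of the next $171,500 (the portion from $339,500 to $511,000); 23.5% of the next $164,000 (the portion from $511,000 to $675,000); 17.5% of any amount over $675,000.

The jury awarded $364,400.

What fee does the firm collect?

$141,604.00

First $34,000 at 45% = $15,300.00
Next $154,000 at 41.5% = $63,910.00
Next $151,500 at 36.5% = $55,297.50
Remaining $24,900 at 28.5% = $7,096.50
Fee: $15,300.00 + $63,910.00 + $55,297.50 + $7,096.50 = $141,604.00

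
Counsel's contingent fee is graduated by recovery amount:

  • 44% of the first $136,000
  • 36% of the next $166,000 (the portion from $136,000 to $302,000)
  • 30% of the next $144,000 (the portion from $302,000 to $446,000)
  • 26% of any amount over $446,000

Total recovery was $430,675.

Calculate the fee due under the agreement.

First $136,000 at 44% = $59,840.00
Next $166,000 at 36% = $59,760.00
Remaining $128,675 at 30% = $38,602.50
Fee: $59,840.00 + $59,760.00 + $38,602.50 = $158,202.50

$158,202.50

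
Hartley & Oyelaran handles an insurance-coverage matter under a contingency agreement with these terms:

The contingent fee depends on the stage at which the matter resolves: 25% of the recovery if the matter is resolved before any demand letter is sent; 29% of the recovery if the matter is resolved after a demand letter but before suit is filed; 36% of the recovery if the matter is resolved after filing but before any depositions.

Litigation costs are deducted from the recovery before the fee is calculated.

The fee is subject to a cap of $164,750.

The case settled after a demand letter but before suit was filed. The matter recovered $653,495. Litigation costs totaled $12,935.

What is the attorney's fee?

$164,750.00

Fee base (net of costs): $653,495 − $12,935 = $640,560
The matter settled after a demand letter but before suit was filed, so the 29% rate applies.
$640,560 × 29% = $185,762.40
$185,762.40 exceeds the $164,750 cap, so the fee is capped at $164,750.00.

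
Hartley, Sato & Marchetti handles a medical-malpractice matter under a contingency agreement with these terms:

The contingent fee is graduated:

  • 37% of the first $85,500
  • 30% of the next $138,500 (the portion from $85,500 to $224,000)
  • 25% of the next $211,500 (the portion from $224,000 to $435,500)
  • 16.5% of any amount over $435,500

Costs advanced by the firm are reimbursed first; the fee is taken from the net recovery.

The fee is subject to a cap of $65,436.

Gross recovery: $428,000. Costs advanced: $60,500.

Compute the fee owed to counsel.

Fee base (net of costs): $428,000 − $60,500 = $367,500
First $85,500 at 37% = $31,635.00
Next $138,500 at 30% = $41,550.00
Remaining $143,500 at 25% = $35,875.00
Fee: $31,635.00 + $41,550.00 + $35,875.00 = $109,060.00
$109,060.00 exceeds the $65,436 cap, so the fee is capped at $65,436.00.

$65,436.00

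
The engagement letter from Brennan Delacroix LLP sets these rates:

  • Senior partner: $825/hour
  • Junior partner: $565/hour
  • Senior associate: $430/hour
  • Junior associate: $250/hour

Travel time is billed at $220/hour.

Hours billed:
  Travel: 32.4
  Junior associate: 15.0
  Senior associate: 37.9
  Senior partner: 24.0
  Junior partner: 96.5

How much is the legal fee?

Senior partner: 24.0 × $825 = $19,800.00
Junior partner: 96.5 × $565 = $54,522.50
Senior associate: 37.9 × $430 = $16,297.00
Junior associate: 15.0 × $250 = $3,750.00
Subtotal: $19,800.00 + $54,522.50 + $16,297.00 + $3,750.00 = $94,369.50
Travel: 32.4 × $220 = $7,128.00
Total: $94,369.50 + $7,128.00 = $101,497.50

$101,497.50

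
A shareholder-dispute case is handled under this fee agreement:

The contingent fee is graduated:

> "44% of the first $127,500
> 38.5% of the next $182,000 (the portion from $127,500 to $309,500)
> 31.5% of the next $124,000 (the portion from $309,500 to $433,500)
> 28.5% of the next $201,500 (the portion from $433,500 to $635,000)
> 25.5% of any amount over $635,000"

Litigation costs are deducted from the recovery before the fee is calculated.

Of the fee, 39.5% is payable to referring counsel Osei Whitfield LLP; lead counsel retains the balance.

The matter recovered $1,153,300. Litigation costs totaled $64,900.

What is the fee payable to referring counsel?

Fee base (net of costs): $1,153,300 − $64,900 = $1,088,400
First $127,500 at 44% = $56,100.00
Next $182,000 at 38.5% = $70,070.00
Next $124,000 at 31.5% = $39,060.00
Next $201,500 at 28.5% = $57,427.50
Remaining $453,400 at 25.5% = $115,617.00
Fee: $56,100.00 + $70,070.00 + $39,060.00 + $57,427.50 + $115,617.00 = $338,274.50
Referral share: 39.5% of $338,274.50 = $133,618.43; lead counsel retains $338,274.50 − $133,618.43 = $204,656.07.

$133,618.43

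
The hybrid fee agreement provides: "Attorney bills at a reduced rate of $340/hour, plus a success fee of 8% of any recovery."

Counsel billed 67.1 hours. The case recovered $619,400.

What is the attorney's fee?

Hourly: 67.1 × $340 = $22,814.00
Success fee: 8% of $619,400 = $49,552.00
Total: $22,814.00 + $49,552.00 = $72,366.00

$72,366.00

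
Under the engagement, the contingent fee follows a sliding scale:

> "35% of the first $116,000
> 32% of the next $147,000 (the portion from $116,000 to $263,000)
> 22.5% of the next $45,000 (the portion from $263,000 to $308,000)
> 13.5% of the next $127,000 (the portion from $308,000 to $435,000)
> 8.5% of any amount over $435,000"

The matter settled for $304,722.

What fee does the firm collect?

First $116,000 at 35% = $40,600.00
Next $147,000 at 32% = $47,040.00
Remaining $41,722 at 22.5% = $9,387.45
Fee: $40,600.00 + $47,040.00 + $9,387.45 = $97,027.45

$97,027.45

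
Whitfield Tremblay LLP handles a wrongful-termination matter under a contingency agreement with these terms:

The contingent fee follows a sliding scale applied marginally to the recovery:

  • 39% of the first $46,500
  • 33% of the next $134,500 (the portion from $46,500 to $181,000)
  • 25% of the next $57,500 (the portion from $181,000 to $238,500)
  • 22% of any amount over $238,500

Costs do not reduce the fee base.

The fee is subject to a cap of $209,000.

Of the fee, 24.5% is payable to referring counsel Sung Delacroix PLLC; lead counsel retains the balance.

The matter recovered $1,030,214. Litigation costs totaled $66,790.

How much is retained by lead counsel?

$157,795.00

Fee base is the gross recovery, $1,030,214; costs are reimbursed separately.
First $46,500 at 39% = $18,135.00
Next $134,500 at 33% = $44,385.00
Next $57,500 at 25% = $14,375.00
Remaining $791,714 at 22% = $174,177.08
Fee: $18,135.00 + $44,385.00 + $14,375.00 + $174,177.08 = $251,072.08
$251,072.08 exceeds the $209,000 cap, so the fee is capped at $209,000.00.
Referral share: 24.5% of $209,000.00 = $51,205.00; lead counsel retains $209,000.00 − $51,205.00 = $157,795.00.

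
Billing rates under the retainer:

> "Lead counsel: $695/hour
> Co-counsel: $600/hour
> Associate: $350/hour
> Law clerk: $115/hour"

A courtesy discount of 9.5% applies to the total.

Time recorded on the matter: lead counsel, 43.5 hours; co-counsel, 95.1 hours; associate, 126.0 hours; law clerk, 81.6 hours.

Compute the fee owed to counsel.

Lead counsel: 43.5 × $695 = $30,232.50
Co-counsel: 95.1 × $600 = $57,060.00
Associate: 126.0 × $350 = $44,100.00
Law clerk: 81.6 × $115 = $9,384.00
Subtotal: $140,776.50
Less 9.5% discount: −$13,373.77
Total: $140,776.50 − $13,373.77 = $127,402.73

$127,402.73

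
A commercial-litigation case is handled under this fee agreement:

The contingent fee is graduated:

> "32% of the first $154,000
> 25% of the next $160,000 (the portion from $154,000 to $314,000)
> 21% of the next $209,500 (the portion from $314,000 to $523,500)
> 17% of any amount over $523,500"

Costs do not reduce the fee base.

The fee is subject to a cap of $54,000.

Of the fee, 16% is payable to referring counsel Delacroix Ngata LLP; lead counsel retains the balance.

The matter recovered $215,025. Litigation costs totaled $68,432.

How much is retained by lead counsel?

$45,360.00

Fee base is the gross recovery, $215,025; costs are reimbursed separately.
First $154,000 at 32% = $49,280.00
Remaining $61,025 at 25% = $15,256.25
Fee: $49,280.00 + $15,256.25 = $64,536.25
$64,536.25 exceeds the $54,000 cap, so the fee is capped at $54,000.00.
Referral share: 16% of $54,000.00 = $8,640.00; lead counsel retains $54,000.00 − $8,640.00 = $45,360.00.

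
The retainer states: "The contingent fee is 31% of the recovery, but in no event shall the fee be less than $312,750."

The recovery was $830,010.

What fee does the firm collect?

31% of $830,010 = $257,303.10
That is below the $312,750 minimum, so the minimum applies.

$312,750.00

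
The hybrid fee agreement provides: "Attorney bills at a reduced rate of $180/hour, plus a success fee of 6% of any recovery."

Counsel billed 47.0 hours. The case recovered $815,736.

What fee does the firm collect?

Hourly: 47.0 × $180 = $8,460.00
Success fee: 6% of $815,736 = $48,944.16
Total: $8,460.00 + $48,944.16 = $57,404.16

$57,404.16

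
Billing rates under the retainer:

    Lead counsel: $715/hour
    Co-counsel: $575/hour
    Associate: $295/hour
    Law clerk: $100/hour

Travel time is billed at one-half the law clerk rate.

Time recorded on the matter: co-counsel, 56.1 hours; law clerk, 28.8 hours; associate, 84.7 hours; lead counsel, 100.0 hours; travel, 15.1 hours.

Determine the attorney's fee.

Lead counsel: 100.0 × $715 = $71,500.00
Co-counsel: 56.1 × $575 = $32,257.50
Associate: 84.7 × $295 = $24,986.50
Law clerk: 28.8 × $100 = $2,880.00
Subtotal: $71,500.00 + $32,257.50 + $24,986.50 + $2,880.00 = $131,624.00
Travel: 15.1 × ($100 ÷ 2) = 15.1 × $50.00 = $755.00
Total: $131,624.00 + $755.00 = $132,379.00

$132,379.00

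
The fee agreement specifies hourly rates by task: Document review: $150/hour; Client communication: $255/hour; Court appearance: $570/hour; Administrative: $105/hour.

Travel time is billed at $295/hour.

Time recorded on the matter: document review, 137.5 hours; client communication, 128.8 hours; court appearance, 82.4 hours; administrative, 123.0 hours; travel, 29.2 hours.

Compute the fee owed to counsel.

$121,966.00

Document review: 137.5 × $150 = $20,625.00
Client communication: 128.8 × $255 = $32,844.00
Court appearance: 82.4 × $570 = $46,968.00
Administrative: 123.0 × $105 = $12,915.00
Subtotal: $20,625.00 + $32,844.00 + $46,968.00 + $12,915.00 = $113,352.00
Travel: 29.2 × $295 = $8,614.00
Total: $113,352.00 + $8,614.00 = $121,966.00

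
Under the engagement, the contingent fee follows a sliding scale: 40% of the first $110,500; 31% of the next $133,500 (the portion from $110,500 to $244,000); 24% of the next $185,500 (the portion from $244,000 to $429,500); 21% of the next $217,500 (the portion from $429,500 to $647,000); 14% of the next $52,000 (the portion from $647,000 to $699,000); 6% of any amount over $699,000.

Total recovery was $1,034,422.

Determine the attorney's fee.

$203,185.32

First $110,500 at 40% = $44,200.00
Next $133,500 at 31% = $41,385.00
Next $185,500 at 24% = $44,520.00
Next $217,500 at 21% = $45,675.00
Next $52,000 at 14% = $7,280.00
Remaining $335,422 at 6% = $20,125.32
Fee: $44,200.00 + $41,385.00 + $44,520.00 + $45,675.00 + $7,280.00 + $20,125.32 = $203,185.32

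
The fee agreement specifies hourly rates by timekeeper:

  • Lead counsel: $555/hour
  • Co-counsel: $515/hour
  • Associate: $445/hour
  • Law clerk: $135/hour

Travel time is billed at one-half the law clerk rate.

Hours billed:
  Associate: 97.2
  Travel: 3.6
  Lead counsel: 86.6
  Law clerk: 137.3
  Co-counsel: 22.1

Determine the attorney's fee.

$121,477.00

Lead counsel: 86.6 × $555 = $48,063.00
Co-counsel: 22.1 × $515 = $11,381.50
Associate: 97.2 × $445 = $43,254.00
Law clerk: 137.3 × $135 = $18,535.50
Subtotal: $48,063.00 + $11,381.50 + $43,254.00 + $18,535.50 = $121,234.00
Travel: 3.6 × ($135 ÷ 2) = 3.6 × $67.50 = $243.00
Total: $121,234.00 + $243.00 = $121,477.00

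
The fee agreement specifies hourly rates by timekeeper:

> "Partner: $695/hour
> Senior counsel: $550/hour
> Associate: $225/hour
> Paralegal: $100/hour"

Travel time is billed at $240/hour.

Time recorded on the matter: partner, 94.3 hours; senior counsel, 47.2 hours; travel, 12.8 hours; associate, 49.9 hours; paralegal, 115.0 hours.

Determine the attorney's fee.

$117,298.00

Partner: 94.3 × $695 = $65,538.50
Senior counsel: 47.2 × $550 = $25,960.00
Associate: 49.9 × $225 = $11,227.50
Paralegal: 115.0 × $100 = $11,500.00
Subtotal: $65,538.50 + $25,960.00 + $11,227.50 + $11,500.00 = $114,226.00
Travel: 12.8 × $240 = $3,072.00
Total: $114,226.00 + $3,072.00 = $117,298.00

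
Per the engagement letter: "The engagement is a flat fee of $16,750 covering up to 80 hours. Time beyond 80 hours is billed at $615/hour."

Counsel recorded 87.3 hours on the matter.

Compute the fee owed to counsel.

$21,239.50

Flat fee: $16,750.00
Excess hours: 87.3 − 80 = 7.3
Overrun: 7.3 × $615 = $4,489.50
Total: $16,750.00 + $4,489.50 = $21,239.50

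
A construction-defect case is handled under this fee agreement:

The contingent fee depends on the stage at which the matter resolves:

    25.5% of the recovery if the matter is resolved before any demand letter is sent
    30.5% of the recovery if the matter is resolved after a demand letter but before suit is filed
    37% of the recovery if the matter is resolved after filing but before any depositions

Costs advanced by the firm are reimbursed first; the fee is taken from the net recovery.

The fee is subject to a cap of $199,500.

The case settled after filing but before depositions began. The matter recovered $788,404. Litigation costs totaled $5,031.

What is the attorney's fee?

$199,500.00

Fee base (net of costs): $788,404 − $5,031 = $783,373
The matter settled after filing but before depositions began, so the 37% rate applies.
$783,373 × 37% = $289,848.01
$289,848.01 exceeds the $199,500 cap, so the fee is capped at $199,500.00.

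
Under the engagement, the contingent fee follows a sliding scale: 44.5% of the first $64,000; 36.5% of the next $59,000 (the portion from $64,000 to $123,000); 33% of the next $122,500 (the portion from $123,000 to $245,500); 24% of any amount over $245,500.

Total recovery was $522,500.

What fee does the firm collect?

First $64,000 at 44.5% = $28,480.00
Next $59,000 at 36.5% = $21,535.00
Next $122,500 at 33% = $40,425.00
Remaining $277,000 at 24% = $66,480.00
Fee: $28,480.00 + $21,535.00 + $40,425.00 + $66,480.00 = $156,920.00

$156,920.00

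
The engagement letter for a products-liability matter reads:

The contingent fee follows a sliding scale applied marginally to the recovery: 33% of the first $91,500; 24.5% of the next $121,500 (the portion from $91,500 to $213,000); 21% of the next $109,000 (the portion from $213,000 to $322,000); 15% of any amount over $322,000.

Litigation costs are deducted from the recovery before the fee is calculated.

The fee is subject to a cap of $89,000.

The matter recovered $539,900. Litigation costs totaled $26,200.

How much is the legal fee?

$89,000.00

Fee base (net of costs): $539,900 − $26,200 = $513,700
First $91,500 at 33% = $30,195.00
Next $121,500 at 24.5% = $29,767.50
Next $109,000 at 21% = $22,890.00
Remaining $191,700 at 15% = $28,755.00
Fee: $30,195.00 + $29,767.50 + $22,890.00 + $28,755.00 = $111,607.50
$111,607.50 exceeds the $89,000 cap, so the fee is capped at $89,000.00.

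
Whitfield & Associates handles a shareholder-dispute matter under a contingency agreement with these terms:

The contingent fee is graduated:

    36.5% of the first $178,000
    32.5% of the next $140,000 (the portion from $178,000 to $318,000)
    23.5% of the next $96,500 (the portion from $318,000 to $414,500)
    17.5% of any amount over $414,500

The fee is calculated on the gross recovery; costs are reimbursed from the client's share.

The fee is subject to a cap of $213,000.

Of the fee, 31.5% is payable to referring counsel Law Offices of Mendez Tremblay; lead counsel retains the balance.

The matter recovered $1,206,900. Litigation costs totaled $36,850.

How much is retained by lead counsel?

$145,905.00

Fee base is the gross recovery, $1,206,900; costs are reimbursed separately.
First $178,000 at 36.5% = $64,970.00
Next $140,000 at 32.5% = $45,500.00
Next $96,500 at 23.5% = $22,677.50
Remaining $792,400 at 17.5% = $138,670.00
Fee: $64,970.00 + $45,500.00 + $22,677.50 + $138,670.00 = $271,817.50
$271,817.50 exceeds the $213,000 cap, so the fee is capped at $213,000.00.
Referral share: 31.5% of $213,000.00 = $67,095.00; lead counsel retains $213,000.00 − $67,095.00 = $145,905.00.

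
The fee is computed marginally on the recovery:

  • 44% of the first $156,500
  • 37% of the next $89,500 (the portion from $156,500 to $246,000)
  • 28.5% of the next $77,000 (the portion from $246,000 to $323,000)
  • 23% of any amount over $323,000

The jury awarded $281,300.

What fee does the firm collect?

$112,035.50

First $156,500 at 44% = $68,860.00
Next $89,500 at 37% = $33,115.00
Remaining $35,300 at 28.5% = $10,060.50
Fee: $68,860.00 + $33,115.00 + $10,060.50 = $112,035.50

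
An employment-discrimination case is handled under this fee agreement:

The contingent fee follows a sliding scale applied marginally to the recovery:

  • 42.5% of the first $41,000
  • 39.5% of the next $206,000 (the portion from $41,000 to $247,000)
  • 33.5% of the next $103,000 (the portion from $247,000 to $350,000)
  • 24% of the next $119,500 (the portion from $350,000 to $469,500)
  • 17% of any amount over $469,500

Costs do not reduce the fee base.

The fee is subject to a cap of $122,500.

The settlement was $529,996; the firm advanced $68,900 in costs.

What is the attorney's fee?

$122,500.00

Fee base is the gross recovery, $529,996; costs are reimbursed separately.
First $41,000 at 42.5% = $17,425.00
Next $206,000 at 39.5% = $81,370.00
Next $103,000 at 33.5% = $34,505.00
Next $119,500 at 24% = $28,680.00
Remaining $60,496 at 17% = $10,284.32
Fee: $17,425.00 + $81,370.00 + $34,505.00 + $28,680.00 + $10,284.32 = $172,264.32
$172,264.32 exceeds the $122,500 cap, so the fee is capped at $122,500.00.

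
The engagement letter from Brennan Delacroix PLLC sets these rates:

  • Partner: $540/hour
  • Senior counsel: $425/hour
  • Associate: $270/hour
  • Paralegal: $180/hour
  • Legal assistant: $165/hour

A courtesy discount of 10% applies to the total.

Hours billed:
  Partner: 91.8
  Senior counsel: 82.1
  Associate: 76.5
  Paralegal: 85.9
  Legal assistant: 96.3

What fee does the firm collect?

$122,823.90

Partner: 91.8 × $540 = $49,572.00
Senior counsel: 82.1 × $425 = $34,892.50
Associate: 76.5 × $270 = $20,655.00
Paralegal: 85.9 × $180 = $15,462.00
Legal assistant: 96.3 × $165 = $15,889.50
Subtotal: $136,471.00
Less 10% discount: −$13,647.10
Total: $136,471.00 − $13,647.10 = $122,823.90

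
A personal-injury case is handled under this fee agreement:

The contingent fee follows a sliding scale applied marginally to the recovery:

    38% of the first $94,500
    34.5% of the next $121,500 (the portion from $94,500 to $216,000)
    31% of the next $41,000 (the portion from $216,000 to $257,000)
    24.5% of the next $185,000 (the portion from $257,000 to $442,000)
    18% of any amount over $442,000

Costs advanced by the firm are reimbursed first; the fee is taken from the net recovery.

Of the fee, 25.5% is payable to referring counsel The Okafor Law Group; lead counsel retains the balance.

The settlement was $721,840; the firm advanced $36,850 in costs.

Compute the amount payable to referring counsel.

Fee base (net of costs): $721,840 − $36,850 = $684,990
First $94,500 at 38% = $35,910.00
Next $121,500 at 34.5% = $41,917.50
Next $41,000 at 31% = $12,710.00
Next $185,000 at 24.5% = $45,325.00
Remaining $242,990 at 18% = $43,738.20
Fee: $35,910.00 + $41,917.50 + $12,710.00 + $45,325.00 + $43,738.20 = $179,600.70
Referral share: 25.5% of $179,600.70 = $45,798.18; lead counsel retains $179,600.70 − $45,798.18 = $133,802.52.

$45,798.18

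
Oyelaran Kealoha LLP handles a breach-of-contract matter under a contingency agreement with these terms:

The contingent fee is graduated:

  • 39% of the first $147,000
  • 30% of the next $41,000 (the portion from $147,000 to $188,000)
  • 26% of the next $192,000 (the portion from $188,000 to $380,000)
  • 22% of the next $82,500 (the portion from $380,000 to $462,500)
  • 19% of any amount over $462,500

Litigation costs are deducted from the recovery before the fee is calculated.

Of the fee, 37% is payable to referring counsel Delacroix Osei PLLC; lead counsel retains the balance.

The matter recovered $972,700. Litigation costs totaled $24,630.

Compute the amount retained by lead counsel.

Fee base (net of costs): $972,700 − $24,630 = $948,070
First $147,000 at 39% = $57,330.00
Next $41,000 at 30% = $12,300.00
Next $192,000 at 26% = $49,920.00
Next $82,500 at 22% = $18,150.00
Remaining $485,570 at 19% = $92,258.30
Fee: $57,330.00 + $12,300.00 + $49,920.00 + $18,150.00 + $92,258.30 = $229,958.30
Referral share: 37% of $229,958.30 = $85,084.57; lead counsel retains $229,958.30 − $85,084.57 = $144,873.73.

$144,873.73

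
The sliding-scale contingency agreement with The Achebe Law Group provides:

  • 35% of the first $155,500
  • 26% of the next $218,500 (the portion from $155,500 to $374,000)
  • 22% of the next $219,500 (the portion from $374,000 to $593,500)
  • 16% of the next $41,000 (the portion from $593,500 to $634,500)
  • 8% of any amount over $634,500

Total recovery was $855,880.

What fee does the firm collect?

First $155,500 at 35% = $54,425.00
Next $218,500 at 26% = $56,810.00
Next $219,500 at 22% = $48,290.00
Next $41,000 at 16% = $6,560.00
Remaining $221,380 at 8% = $17,710.40
Fee: $54,425.00 + $56,810.00 + $48,290.00 + $6,560.00 + $17,710.40 = $183,795.40

$183,795.40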